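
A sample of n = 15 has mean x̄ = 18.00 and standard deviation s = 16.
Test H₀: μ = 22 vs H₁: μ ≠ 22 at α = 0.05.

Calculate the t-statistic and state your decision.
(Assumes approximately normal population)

df = n - 1 = 14
SE = s/√n = 16/√15 = 4.1312
t = (x̄ - μ₀)/SE = (18.00 - 22)/4.1312 = -0.9682
Critical value: t_{0.025,14} = ±2.145
p-value ≈ 0.3494
Decision: fail to reject H₀

Answer: t = -0.9682, fail to reject H₀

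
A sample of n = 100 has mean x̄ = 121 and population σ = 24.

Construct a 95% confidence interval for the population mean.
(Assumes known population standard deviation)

Confidence level: 95%, α = 0.05
z_0.025 = 1.960
SE = σ/√n = 24/√100 = 2.4000
Margin of error = 1.960 × 2.4000 = 4.7040
CI: x̄ ± margin = 121 ± 4.7040
CI: (116.2960, 125.7040)

Answer: (116.2960, 125.7040)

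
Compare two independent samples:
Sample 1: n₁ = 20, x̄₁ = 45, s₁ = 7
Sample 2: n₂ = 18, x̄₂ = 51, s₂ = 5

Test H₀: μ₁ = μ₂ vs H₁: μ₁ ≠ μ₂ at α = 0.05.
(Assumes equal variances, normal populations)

Answer: t = -3.0090, reject H₀

Derivation:
Pooled variance: s²_p = [19×7² + 17×5²]/(36) = 37.6667
s_p = 6.1373
SE = s_p×√(1/n₁ + 1/n₂) = 6.1373×√(1/20 + 1/18) = 1.9940
t = (x̄₁ - x̄₂)/SE = (45 - 51)/1.9940 = -3.0090
df = 36, t-critical = ±2.028
Decision: reject H₀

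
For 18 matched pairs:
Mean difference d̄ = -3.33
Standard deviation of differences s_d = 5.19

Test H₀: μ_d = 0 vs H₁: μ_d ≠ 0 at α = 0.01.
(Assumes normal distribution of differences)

df = n - 1 = 17
SE = s_d/√n = 5.19/√18 = 1.2233
t = d̄/SE = -3.33/1.2233 = -2.7221
Critical value: t_{0.005,17} = ±2.898
p-value ≈ 0.0145
Decision: fail to reject H₀

Answer: t = -2.7221, fail to reject H₀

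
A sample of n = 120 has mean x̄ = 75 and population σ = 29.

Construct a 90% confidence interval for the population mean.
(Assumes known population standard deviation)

Answer: (70.6452, 79.3548)

Derivation:
Confidence level: 90%, α = 0.1
z_0.05 = 1.645
SE = σ/√n = 29/√120 = 2.6473
Margin of error = 1.645 × 2.6473 = 4.3548
CI: x̄ ± margin = 75 ± 4.3548
CI: (70.6452, 79.3548)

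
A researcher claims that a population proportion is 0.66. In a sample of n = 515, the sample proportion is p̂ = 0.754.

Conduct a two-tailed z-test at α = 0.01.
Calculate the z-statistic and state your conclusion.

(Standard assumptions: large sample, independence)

Answer: z = 4.5032, reject H₀

Derivation:
H₀: p = 0.66, H₁: p ≠ 0.66
Standard error: SE = √(p₀(1-p₀)/n) = √(0.66×0.34/515) = 0.020874
z-statistic: z = (p̂ - p₀)/SE = (0.754 - 0.66)/0.020874 = 4.5032
Critical value: z_0.005 = ±2.576
p-value < 0.0001
Decision: reject H₀ at α = 0.01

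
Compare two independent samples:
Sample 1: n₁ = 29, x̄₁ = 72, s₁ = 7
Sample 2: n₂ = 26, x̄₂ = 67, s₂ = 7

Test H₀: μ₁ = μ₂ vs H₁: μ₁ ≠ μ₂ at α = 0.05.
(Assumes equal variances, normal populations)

Pooled variance: s²_p = [28×7² + 25×7²]/(53) = 49.0000
s_p = 7.0000
SE = s_p×√(1/n₁ + 1/n₂) = 7.0000×√(1/29 + 1/26) = 1.8906
t = (x̄₁ - x̄₂)/SE = (72 - 67)/1.8906 = 2.6447
df = 53, t-critical = ±2.006
Decision: reject H₀

Answer: t = 2.6447, reject H₀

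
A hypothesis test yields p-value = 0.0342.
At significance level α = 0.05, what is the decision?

Answer: reject H₀

Derivation:
Compare p-value to α:
0.0342 < 0.05
Decision: reject H₀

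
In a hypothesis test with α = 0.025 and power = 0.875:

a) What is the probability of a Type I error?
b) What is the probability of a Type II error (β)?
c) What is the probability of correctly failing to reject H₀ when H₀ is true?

Answer: a) 0.025, b) 0.125, c) 0.975

Derivation:
a) Type I error probability = α = 0.025
b) Power = P(reject H₀ | H₁ true) = 1 - β = 0.875, so Type II error probability = β = 1 - Power = 0.125
c) P(fail to reject H₀ | H₀ true) = 1 - α = 0.975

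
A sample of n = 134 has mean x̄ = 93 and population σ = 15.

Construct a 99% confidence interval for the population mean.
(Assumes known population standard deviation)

Answer: (89.6620, 96.3380)

Derivation:
Confidence level: 99%, α = 0.01
z_0.005 = 2.576
SE = σ/√n = 15/√134 = 1.2958
Margin of error = 2.576 × 1.2958 = 3.3380
CI: x̄ ± margin = 93 ± 3.3380
CI: (89.6620, 96.3380)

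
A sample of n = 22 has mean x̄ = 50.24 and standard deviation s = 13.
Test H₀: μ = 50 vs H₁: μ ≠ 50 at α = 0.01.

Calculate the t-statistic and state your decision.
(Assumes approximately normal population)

df = n - 1 = 21
SE = s/√n = 13/√22 = 2.7716
t = (x̄ - μ₀)/SE = (50.24 - 50)/2.7716 = 0.0866
Critical value: t_{0.005,21} = ±2.831
p-value ≈ 0.9318
Decision: fail to reject H₀

Answer: t = 0.0866, fail to reject H₀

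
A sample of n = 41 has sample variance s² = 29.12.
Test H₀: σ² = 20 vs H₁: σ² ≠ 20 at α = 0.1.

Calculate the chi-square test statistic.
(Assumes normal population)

Answer: χ² = 58.2400, reject H₀

Derivation:
df = n - 1 = 40
χ² = (n-1)s²/σ₀² = 40×29.12/20 = 58.2400
Critical values: χ²_{0.95,40} = 26.509, χ²_{0.05,40} = 55.758
Rejection region: χ² < 26.509 or χ² > 55.758
Decision: reject H₀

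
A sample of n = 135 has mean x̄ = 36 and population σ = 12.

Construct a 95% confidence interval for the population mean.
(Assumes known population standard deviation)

Confidence level: 95%, α = 0.05
z_0.025 = 1.960
SE = σ/√n = 12/√135 = 1.0328
Margin of error = 1.960 × 1.0328 = 2.0243
CI: x̄ ± margin = 36 ± 2.0243
CI: (33.9757, 38.0243)

Answer: (33.9757, 38.0243)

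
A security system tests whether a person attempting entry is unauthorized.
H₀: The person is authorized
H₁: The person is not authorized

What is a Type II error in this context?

Answer: Granting entry to an unauthorized person

Derivation:
A Type I error (probability α) occurs when we reject a true H₀.
A Type II error (probability β) occurs when we fail to reject a false H₀.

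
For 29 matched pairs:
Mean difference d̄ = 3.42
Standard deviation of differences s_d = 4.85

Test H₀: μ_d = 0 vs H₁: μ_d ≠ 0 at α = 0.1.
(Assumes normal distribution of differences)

Answer: t = 3.7975, reject H₀

Derivation:
df = n - 1 = 28
SE = s_d/√n = 4.85/√29 = 0.9006
t = d̄/SE = 3.42/0.9006 = 3.7975
Critical value: t_{0.05,28} = ±1.701
p-value ≈ 0.0007
Decision: reject H₀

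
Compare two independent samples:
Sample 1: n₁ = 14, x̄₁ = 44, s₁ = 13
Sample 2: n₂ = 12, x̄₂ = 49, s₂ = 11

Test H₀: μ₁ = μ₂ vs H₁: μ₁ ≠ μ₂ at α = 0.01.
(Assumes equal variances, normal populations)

Pooled variance: s²_p = [13×13² + 11×11²]/(24) = 147.0000
s_p = 12.1244
SE = s_p×√(1/n₁ + 1/n₂) = 12.1244×√(1/14 + 1/12) = 4.7697
t = (x̄₁ - x̄₂)/SE = (44 - 49)/4.7697 = -1.0483
df = 24, t-critical = ±2.797
Decision: fail to reject H₀

Answer: t = -1.0483, fail to reject H₀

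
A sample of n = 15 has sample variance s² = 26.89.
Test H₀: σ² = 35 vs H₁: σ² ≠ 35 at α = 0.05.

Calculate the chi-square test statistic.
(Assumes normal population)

df = n - 1 = 14
χ² = (n-1)s²/σ₀² = 14×26.89/35 = 10.7560
Critical values: χ²_{0.975,14} = 5.629, χ²_{0.025,14} = 26.119
Rejection region: χ² < 5.629 or χ² > 26.119
Decision: fail to reject H₀

Answer: χ² = 10.7560, fail to reject H₀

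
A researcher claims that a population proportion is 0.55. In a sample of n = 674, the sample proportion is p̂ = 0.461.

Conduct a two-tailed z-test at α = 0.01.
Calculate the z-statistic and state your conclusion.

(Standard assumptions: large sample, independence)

H₀: p = 0.55, H₁: p ≠ 0.55
Standard error: SE = √(p₀(1-p₀)/n) = √(0.55×0.45/674) = 0.019163
z-statistic: z = (p̂ - p₀)/SE = (0.461 - 0.55)/0.019163 = -4.6444
Critical value: z_0.005 = ±2.576
p-value < 0.0001
Decision: reject H₀ at α = 0.01

Answer: z = -4.6444, reject H₀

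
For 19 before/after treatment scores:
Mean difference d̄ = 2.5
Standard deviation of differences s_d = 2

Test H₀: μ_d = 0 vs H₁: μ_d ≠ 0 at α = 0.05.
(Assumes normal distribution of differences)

Answer: t = 5.4490, reject H₀

Derivation:
df = n - 1 = 18
SE = s_d/√n = 2/√19 = 0.4588
t = d̄/SE = 2.5/0.4588 = 5.4490
Critical value: t_{0.025,18} = ±2.101
p-value < 0.0001
Decision: reject H₀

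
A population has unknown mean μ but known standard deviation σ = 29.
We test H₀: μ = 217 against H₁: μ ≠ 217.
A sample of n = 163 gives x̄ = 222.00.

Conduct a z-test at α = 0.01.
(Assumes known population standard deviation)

Standard error: SE = σ/√n = 29/√163 = 2.2715
z-statistic: z = (x̄ - μ₀)/SE = (222.00 - 217)/2.2715 = 2.2012
Critical value: ±2.576
p-value = 0.0277
Decision: fail to reject H₀

Answer: z = 2.2012, fail to reject H₀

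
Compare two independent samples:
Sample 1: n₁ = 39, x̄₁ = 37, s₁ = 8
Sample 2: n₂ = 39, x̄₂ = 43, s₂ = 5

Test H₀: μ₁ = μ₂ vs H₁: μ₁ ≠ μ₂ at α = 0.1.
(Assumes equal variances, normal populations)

Answer: t = -3.9719, reject H₀

Derivation:
Pooled variance: s²_p = [38×8² + 38×5²]/(76) = 44.5000
s_p = 6.6708
SE = s_p×√(1/n₁ + 1/n₂) = 6.6708×√(1/39 + 1/39) = 1.5106
t = (x̄₁ - x̄₂)/SE = (37 - 43)/1.5106 = -3.9719
df = 76, t-critical = ±1.665
Decision: reject H₀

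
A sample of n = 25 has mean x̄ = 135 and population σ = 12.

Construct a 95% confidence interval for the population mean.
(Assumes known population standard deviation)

Confidence level: 95%, α = 0.05
z_0.025 = 1.960
SE = σ/√n = 12/√25 = 2.4000
Margin of error = 1.960 × 2.4000 = 4.7040
CI: x̄ ± margin = 135 ± 4.7040
CI: (130.2960, 139.7040)

Answer: (130.2960, 139.7040)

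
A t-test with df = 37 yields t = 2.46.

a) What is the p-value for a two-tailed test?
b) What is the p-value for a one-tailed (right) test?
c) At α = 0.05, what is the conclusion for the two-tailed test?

Answer: a) 0.0187, b) 0.0093, c) reject H₀

Derivation:
Using t-distribution with df = 37:
a) Two-tailed: p = 2×P(T > 2.46) = 0.0187
b) One-tailed: p = P(T > 2.46) = 0.0093
c) 0.0187 < 0.05, reject H₀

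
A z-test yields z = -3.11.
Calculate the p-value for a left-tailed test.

For z = -3.11:
p = P(Z < -3.11) = Φ(-3.11) = 0.0009

Answer: p-value ≈ 0.0009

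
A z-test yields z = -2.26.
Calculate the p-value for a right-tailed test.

For z = -2.26:
p = P(Z > -2.26) = 1 - Φ(-2.26) = 0.9881

Answer: p-value ≈ 0.9881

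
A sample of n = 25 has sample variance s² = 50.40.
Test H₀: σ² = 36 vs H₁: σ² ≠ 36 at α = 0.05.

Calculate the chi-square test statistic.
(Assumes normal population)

df = n - 1 = 24
χ² = (n-1)s²/σ₀² = 24×50.40/36 = 33.6000
Critical values: χ²_{0.975,24} = 12.401, χ²_{0.025,24} = 39.364
Rejection region: χ² < 12.401 or χ² > 39.364
Decision: fail to reject H₀

Answer: χ² = 33.6000, fail to reject H₀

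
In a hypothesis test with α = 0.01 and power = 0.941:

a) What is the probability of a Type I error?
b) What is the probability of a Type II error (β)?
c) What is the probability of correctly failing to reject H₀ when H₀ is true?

Answer: a) 0.01, b) 0.059, c) 0.99

Derivation:
a) Type I error probability = α = 0.01
b) Power = P(reject H₀ | H₁ true) = 1 - β = 0.941, so Type II error probability = β = 1 - Power = 0.059
c) P(fail to reject H₀ | H₀ true) = 1 - α = 0.99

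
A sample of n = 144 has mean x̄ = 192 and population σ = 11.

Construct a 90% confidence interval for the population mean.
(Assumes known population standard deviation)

Confidence level: 90%, α = 0.1
z_0.05 = 1.645
SE = σ/√n = 11/√144 = 0.9167
Margin of error = 1.645 × 0.9167 = 1.5080
CI: x̄ ± margin = 192 ± 1.5080
CI: (190.4920, 193.5080)

Answer: (190.4920, 193.5080)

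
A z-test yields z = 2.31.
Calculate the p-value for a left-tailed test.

For z = 2.31:
p = P(Z < 2.31) = Φ(2.31) = 0.9896

Answer: p-value ≈ 0.9896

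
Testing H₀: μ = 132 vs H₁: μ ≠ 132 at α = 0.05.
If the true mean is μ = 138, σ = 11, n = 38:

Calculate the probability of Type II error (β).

Answer: β ≈ 0.0804

Derivation:
SE = σ/√n = 11/√38 = 1.7844
Critical values: μ₀ ± z_0.025×SE = 132 ± 1.960×1.7844
Acceptance region: (128.5026, 135.4974)
Under H₁ (μ = 138): z_high = (135.4974 - 138)/1.7844 = -1.4025, z_low = (128.5026 - 138)/1.7844 = -5.3225
β = P(not reject | H₁) = Φ(-1.4025) - Φ(-5.3225) ≈ 0.0804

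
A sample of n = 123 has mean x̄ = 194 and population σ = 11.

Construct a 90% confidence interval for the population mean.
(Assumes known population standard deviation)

Answer: (192.3685, 195.6315)

Derivation:
Confidence level: 90%, α = 0.1
z_0.05 = 1.645
SE = σ/√n = 11/√123 = 0.9918
Margin of error = 1.645 × 0.9918 = 1.6315
CI: x̄ ± margin = 194 ± 1.6315
CI: (192.3685, 195.6315)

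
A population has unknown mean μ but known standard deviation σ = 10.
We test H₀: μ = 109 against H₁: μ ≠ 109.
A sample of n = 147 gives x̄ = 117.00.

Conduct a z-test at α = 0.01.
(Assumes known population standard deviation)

Answer: z = 9.6993, reject H₀

Derivation:
Standard error: SE = σ/√n = 10/√147 = 0.8248
z-statistic: z = (x̄ - μ₀)/SE = (117.00 - 109)/0.8248 = 9.6993
Critical value: ±2.576
p-value < 0.0001
Decision: reject H₀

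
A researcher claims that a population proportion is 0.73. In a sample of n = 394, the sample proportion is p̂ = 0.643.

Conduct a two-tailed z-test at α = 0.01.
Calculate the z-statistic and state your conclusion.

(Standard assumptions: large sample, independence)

H₀: p = 0.73, H₁: p ≠ 0.73
Standard error: SE = √(p₀(1-p₀)/n) = √(0.73×0.27/394) = 0.022366
z-statistic: z = (p̂ - p₀)/SE = (0.643 - 0.73)/0.022366 = -3.8898
Critical value: z_0.005 = ±2.576
p-value = 0.0001
Decision: reject H₀ at α = 0.01

Answer: z = -3.8898, reject H₀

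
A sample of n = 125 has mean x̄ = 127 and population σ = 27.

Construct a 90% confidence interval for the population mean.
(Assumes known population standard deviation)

Answer: (123.0273, 130.9727)

Derivation:
Confidence level: 90%, α = 0.1
z_0.05 = 1.645
SE = σ/√n = 27/√125 = 2.4150
Margin of error = 1.645 × 2.4150 = 3.9727
CI: x̄ ± margin = 127 ± 3.9727
CI: (123.0273, 130.9727)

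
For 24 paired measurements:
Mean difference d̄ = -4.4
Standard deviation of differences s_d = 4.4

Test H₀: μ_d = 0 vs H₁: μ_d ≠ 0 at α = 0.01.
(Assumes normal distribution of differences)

Answer: t = -4.8992, reject H₀

Derivation:
df = n - 1 = 23
SE = s_d/√n = 4.4/√24 = 0.8981
t = d̄/SE = -4.4/0.8981 = -4.8992
Critical value: t_{0.005,23} = ±2.807
p-value ≈ 0.0001
Decision: reject H₀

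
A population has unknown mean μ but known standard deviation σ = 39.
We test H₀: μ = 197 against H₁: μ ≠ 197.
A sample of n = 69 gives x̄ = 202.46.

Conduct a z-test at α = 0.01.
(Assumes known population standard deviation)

Standard error: SE = σ/√n = 39/√69 = 4.6950
z-statistic: z = (x̄ - μ₀)/SE = (202.46 - 197)/4.6950 = 1.1629
Critical value: ±2.576
p-value = 0.2449
Decision: fail to reject H₀

Answer: z = 1.1629, fail to reject H₀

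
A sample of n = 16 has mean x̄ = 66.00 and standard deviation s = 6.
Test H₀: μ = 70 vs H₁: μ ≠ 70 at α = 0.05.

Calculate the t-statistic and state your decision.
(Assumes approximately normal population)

df = n - 1 = 15
SE = s/√n = 6/√16 = 1.5000
t = (x̄ - μ₀)/SE = (66.00 - 70)/1.5000 = -2.6667
Critical value: t_{0.025,15} = ±2.131
p-value ≈ 0.0176
Decision: reject H₀

Answer: t = -2.6667, reject H₀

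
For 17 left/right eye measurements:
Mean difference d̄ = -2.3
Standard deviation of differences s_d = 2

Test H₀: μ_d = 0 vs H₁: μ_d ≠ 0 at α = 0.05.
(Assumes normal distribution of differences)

df = n - 1 = 16
SE = s_d/√n = 2/√17 = 0.4851
t = d̄/SE = -2.3/0.4851 = -4.7413
Critical value: t_{0.025,16} = ±2.120
p-value ≈ 0.0002
Decision: reject H₀

Answer: t = -4.7413, reject H₀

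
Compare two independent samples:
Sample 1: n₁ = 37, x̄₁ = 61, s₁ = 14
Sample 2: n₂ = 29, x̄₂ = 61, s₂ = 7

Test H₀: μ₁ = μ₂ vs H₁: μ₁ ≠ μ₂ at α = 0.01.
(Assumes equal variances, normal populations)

Answer: t = 0.0000, fail to reject H₀

Derivation:
Pooled variance: s²_p = [36×14² + 28×7²]/(64) = 131.6875
s_p = 11.4755
SE = s_p×√(1/n₁ + 1/n₂) = 11.4755×√(1/37 + 1/29) = 2.8461
t = (x̄₁ - x̄₂)/SE = (61 - 61)/2.8461 = 0.0000
df = 64, t-critical = ±2.655
Decision: fail to reject H₀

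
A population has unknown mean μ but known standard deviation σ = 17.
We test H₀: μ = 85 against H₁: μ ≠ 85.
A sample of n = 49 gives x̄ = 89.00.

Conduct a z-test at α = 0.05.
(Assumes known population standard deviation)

Standard error: SE = σ/√n = 17/√49 = 2.4286
z-statistic: z = (x̄ - μ₀)/SE = (89.00 - 85)/2.4286 = 1.6470
Critical value: ±1.960
p-value = 0.0996
Decision: fail to reject H₀

Answer: z = 1.6470, fail to reject H₀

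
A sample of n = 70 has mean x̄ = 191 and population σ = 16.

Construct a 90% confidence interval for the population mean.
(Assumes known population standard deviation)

Confidence level: 90%, α = 0.1
z_0.05 = 1.645
SE = σ/√n = 16/√70 = 1.9124
Margin of error = 1.645 × 1.9124 = 3.1459
CI: x̄ ± margin = 191 ± 3.1459
CI: (187.8541, 194.1459)

Answer: (187.8541, 194.1459)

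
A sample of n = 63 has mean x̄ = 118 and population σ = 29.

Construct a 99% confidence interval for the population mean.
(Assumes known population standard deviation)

Confidence level: 99%, α = 0.01
z_0.005 = 2.576
SE = σ/√n = 29/√63 = 3.6537
Margin of error = 2.576 × 3.6537 = 9.4119
CI: x̄ ± margin = 118 ± 9.4119
CI: (108.5881, 127.4119)

Answer: (108.5881, 127.4119)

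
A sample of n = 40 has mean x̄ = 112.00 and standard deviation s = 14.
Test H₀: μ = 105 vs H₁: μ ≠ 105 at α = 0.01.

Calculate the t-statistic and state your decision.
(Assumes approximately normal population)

df = n - 1 = 39
SE = s/√n = 14/√40 = 2.2136
t = (x̄ - μ₀)/SE = (112.00 - 105)/2.2136 = 3.1623
Critical value: t_{0.005,39} = ±2.708
p-value ≈ 0.0030
Decision: reject H₀

Answer: t = 3.1623, reject H₀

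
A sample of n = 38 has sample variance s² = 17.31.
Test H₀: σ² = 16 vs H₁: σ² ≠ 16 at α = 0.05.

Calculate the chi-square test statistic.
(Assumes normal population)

df = n - 1 = 37
χ² = (n-1)s²/σ₀² = 37×17.31/16 = 40.0294
Critical values: χ²_{0.975,37} = 22.106, χ²_{0.025,37} = 55.668
Rejection region: χ² < 22.106 or χ² > 55.668
Decision: fail to reject H₀

Answer: χ² = 40.0294, fail to reject H₀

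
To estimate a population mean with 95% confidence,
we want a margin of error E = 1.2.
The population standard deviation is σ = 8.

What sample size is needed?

z_0.025 = 1.960
n = (z×σ/E)² = (1.960×8/1.2)²
n = 170.7378
Round up: n = 171

Answer: n = 171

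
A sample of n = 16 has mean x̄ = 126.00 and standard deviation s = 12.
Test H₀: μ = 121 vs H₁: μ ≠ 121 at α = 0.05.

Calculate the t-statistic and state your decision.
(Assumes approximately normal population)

df = n - 1 = 15
SE = s/√n = 12/√16 = 3.0000
t = (x̄ - μ₀)/SE = (126.00 - 121)/3.0000 = 1.6667
Critical value: t_{0.025,15} = ±2.131
p-value ≈ 0.1163
Decision: fail to reject H₀

Answer: t = 1.6667, fail to reject H₀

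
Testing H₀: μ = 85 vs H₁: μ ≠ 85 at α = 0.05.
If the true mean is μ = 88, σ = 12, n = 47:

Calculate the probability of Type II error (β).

SE = σ/√n = 12/√47 = 1.7504
Critical values: μ₀ ± z_0.025×SE = 85 ± 1.960×1.7504
Acceptance region: (81.5692, 88.4308)
Under H₁ (μ = 88): z_high = (88.4308 - 88)/1.7504 = 0.2461, z_low = (81.5692 - 88)/1.7504 = -3.6739
β = P(not reject | H₁) = Φ(0.2461) - Φ(-3.6739) ≈ 0.5971

Answer: β ≈ 0.5971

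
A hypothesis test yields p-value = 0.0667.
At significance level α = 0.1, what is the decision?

Compare p-value to α:
0.0667 < 0.1
Decision: reject H₀

Answer: reject H₀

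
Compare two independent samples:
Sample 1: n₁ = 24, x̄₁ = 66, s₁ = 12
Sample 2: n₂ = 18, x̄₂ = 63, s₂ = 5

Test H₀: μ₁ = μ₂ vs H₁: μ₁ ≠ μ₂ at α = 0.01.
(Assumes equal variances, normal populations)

Answer: t = 0.9954, fail to reject H₀

Derivation:
Pooled variance: s²_p = [23×12² + 17×5²]/(40) = 93.4250
s_p = 9.6657
SE = s_p×√(1/n₁ + 1/n₂) = 9.6657×√(1/24 + 1/18) = 3.0138
t = (x̄₁ - x̄₂)/SE = (66 - 63)/3.0138 = 0.9954
df = 40, t-critical = ±2.704
Decision: fail to reject H₀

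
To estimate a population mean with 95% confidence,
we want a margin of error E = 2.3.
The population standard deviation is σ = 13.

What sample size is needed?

Answer: n = 123

Derivation:
z_0.025 = 1.960
n = (z×σ/E)² = (1.960×13/2.3)²
n = 122.7279
Round up: n = 123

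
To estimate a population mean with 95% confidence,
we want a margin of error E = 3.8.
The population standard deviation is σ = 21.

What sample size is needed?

Answer: n = 118

Derivation:
z_0.025 = 1.960
n = (z×σ/E)² = (1.960×21/3.8)²
n = 117.3231
Round up: n = 118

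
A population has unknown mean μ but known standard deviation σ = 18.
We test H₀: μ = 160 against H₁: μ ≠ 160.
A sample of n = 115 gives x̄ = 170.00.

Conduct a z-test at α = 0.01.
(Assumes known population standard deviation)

Answer: z = 5.9577, reject H₀

Derivation:
Standard error: SE = σ/√n = 18/√115 = 1.6785
z-statistic: z = (x̄ - μ₀)/SE = (170.00 - 160)/1.6785 = 5.9577
Critical value: ±2.576
p-value < 0.0001
Decision: reject H₀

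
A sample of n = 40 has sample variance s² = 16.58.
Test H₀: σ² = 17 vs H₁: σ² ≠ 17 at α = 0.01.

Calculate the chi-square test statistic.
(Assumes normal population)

Answer: χ² = 38.0365, fail to reject H₀

Derivation:
df = n - 1 = 39
χ² = (n-1)s²/σ₀² = 39×16.58/17 = 38.0365
Critical values: χ²_{0.995,39} = 19.996, χ²_{0.005,39} = 65.476
Rejection region: χ² < 19.996 or χ² > 65.476
Decision: fail to reject H₀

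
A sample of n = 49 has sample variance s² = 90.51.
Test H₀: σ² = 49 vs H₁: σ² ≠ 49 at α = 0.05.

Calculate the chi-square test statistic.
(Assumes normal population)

df = n - 1 = 48
χ² = (n-1)s²/σ₀² = 48×90.51/49 = 88.6629
Critical values: χ²_{0.975,48} = 30.755, χ²_{0.025,48} = 69.023
Rejection region: χ² < 30.755 or χ² > 69.023
Decision: reject H₀

Answer: χ² = 88.6629, reject H₀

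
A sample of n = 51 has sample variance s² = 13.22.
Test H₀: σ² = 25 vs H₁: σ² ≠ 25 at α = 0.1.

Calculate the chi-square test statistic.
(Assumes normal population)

Answer: χ² = 26.4400, reject H₀

Derivation:
df = n - 1 = 50
χ² = (n-1)s²/σ₀² = 50×13.22/25 = 26.4400
Critical values: χ²_{0.95,50} = 34.764, χ²_{0.05,50} = 67.505
Rejection region: χ² < 34.764 or χ² > 67.505
Decision: reject H₀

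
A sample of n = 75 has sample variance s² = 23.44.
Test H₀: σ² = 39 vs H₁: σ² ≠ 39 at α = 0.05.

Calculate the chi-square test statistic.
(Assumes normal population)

df = n - 1 = 74
χ² = (n-1)s²/σ₀² = 74×23.44/39 = 44.4759
Critical values: χ²_{0.975,74} = 52.103, χ²_{0.025,74} = 99.678
Rejection region: χ² < 52.103 or χ² > 99.678
Decision: reject H₀

Answer: χ² = 44.4759, reject H₀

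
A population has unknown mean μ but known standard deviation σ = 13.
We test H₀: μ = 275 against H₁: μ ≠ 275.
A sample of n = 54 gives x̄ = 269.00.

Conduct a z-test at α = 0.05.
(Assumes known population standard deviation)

Answer: z = -3.3916, reject H₀

Derivation:
Standard error: SE = σ/√n = 13/√54 = 1.7691
z-statistic: z = (x̄ - μ₀)/SE = (269.00 - 275)/1.7691 = -3.3916
Critical value: ±1.960
p-value = 0.0007
Decision: reject H₀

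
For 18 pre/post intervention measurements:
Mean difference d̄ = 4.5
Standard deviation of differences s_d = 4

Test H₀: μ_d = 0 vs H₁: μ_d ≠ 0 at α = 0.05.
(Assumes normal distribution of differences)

df = n - 1 = 17
SE = s_d/√n = 4/√18 = 0.9428
t = d̄/SE = 4.5/0.9428 = 4.7730
Critical value: t_{0.025,17} = ±2.110
p-value ≈ 0.0002
Decision: reject H₀

Answer: t = 4.7730, reject H₀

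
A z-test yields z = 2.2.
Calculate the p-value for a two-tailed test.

Answer: p-value ≈ 0.0278

Derivation:
For z = 2.2:
p = 2×P(Z > |2.2|) = 2×(1 - Φ(2.2)) = 0.0278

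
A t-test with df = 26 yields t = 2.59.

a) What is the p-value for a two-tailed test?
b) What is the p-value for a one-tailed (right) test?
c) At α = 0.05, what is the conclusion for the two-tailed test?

Using t-distribution with df = 26:
a) Two-tailed: p = 2×P(T > 2.59) = 0.0155
b) One-tailed: p = P(T > 2.59) = 0.0078
c) 0.0155 < 0.05, reject H₀

Answer: a) 0.0155, b) 0.0078, c) reject H₀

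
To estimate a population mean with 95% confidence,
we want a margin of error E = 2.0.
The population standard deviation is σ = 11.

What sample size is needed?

Answer: n = 117

Derivation:
z_0.025 = 1.960
n = (z×σ/E)² = (1.960×11/2.0)²
n = 116.2084
Round up: n = 117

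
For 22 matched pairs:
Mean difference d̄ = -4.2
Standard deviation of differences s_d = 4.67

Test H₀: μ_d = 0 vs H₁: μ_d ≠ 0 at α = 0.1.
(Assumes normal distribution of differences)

Answer: t = -4.2186, reject H₀

Derivation:
df = n - 1 = 21
SE = s_d/√n = 4.67/√22 = 0.9956
t = d̄/SE = -4.2/0.9956 = -4.2186
Critical value: t_{0.05,21} = ±1.721
p-value ≈ 0.0004
Decision: reject H₀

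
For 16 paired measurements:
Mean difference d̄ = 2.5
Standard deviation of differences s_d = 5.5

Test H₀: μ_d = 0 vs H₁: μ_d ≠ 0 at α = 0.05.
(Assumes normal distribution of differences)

df = n - 1 = 15
SE = s_d/√n = 5.5/√16 = 1.3750
t = d̄/SE = 2.5/1.3750 = 1.8182
Critical value: t_{0.025,15} = ±2.131
p-value ≈ 0.0891
Decision: fail to reject H₀

Answer: t = 1.8182, fail to reject H₀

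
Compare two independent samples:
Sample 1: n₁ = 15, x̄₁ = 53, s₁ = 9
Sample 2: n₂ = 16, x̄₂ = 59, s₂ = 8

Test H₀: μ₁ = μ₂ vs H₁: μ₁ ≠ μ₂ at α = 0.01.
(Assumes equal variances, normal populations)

Answer: t = -1.9646, fail to reject H₀

Derivation:
Pooled variance: s²_p = [14×9² + 15×8²]/(29) = 72.2069
s_p = 8.4975
SE = s_p×√(1/n₁ + 1/n₂) = 8.4975×√(1/15 + 1/16) = 3.0540
t = (x̄₁ - x̄₂)/SE = (53 - 59)/3.0540 = -1.9646
df = 29, t-critical = ±2.756
Decision: fail to reject H₀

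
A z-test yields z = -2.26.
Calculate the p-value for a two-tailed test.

For z = -2.26:
p = 2×P(Z > |-2.26|) = 2×(1 - Φ(2.26)) = 0.0238

Answer: p-value ≈ 0.0238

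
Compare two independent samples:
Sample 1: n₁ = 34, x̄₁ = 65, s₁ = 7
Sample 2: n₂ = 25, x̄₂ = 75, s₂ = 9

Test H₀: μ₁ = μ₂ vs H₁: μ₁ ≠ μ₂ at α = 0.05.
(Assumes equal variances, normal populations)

Answer: t = -4.8022, reject H₀

Derivation:
Pooled variance: s²_p = [33×7² + 24×9²]/(57) = 62.4737
s_p = 7.9040
SE = s_p×√(1/n₁ + 1/n₂) = 7.9040×√(1/34 + 1/25) = 2.0824
t = (x̄₁ - x̄₂)/SE = (65 - 75)/2.0824 = -4.8022
df = 57, t-critical = ±2.002
Decision: reject H₀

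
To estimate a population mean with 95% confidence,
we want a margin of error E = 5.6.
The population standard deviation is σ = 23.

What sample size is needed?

z_0.025 = 1.960
n = (z×σ/E)² = (1.960×23/5.6)²
n = 64.8025
Round up: n = 65

Answer: n = 65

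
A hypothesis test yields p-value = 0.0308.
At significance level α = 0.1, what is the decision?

Compare p-value to α:
0.0308 < 0.1
Decision: reject H₀

Answer: reject H₀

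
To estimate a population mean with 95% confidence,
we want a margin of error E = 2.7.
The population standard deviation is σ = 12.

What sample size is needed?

Answer: n = 76

Derivation:
z_0.025 = 1.960
n = (z×σ/E)² = (1.960×12/2.7)²
n = 75.8835
Round up: n = 76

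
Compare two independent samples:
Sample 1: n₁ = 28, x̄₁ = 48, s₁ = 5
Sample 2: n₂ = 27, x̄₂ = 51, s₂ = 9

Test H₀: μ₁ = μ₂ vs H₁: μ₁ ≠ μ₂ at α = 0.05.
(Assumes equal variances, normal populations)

Pooled variance: s²_p = [27×5² + 26×9²]/(53) = 52.4717
s_p = 7.2437
SE = s_p×√(1/n₁ + 1/n₂) = 7.2437×√(1/28 + 1/27) = 1.9538
t = (x̄₁ - x̄₂)/SE = (48 - 51)/1.9538 = -1.5355
df = 53, t-critical = ±2.006
Decision: fail to reject H₀

Answer: t = -1.5355, fail to reject H₀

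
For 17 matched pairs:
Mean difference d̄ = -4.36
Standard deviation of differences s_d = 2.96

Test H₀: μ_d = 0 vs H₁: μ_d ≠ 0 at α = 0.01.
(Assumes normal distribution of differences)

Answer: t = -6.0733, reject H₀

Derivation:
df = n - 1 = 16
SE = s_d/√n = 2.96/√17 = 0.7179
t = d̄/SE = -4.36/0.7179 = -6.0733
Critical value: t_{0.005,16} = ±2.921
p-value < 0.0001
Decision: reject H₀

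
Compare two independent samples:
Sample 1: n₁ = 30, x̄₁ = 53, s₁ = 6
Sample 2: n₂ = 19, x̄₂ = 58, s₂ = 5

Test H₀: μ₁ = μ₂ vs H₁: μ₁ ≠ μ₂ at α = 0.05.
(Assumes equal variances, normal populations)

Answer: t = -3.0248, reject H₀

Derivation:
Pooled variance: s²_p = [29×6² + 18×5²]/(47) = 31.7872
s_p = 5.6380
SE = s_p×√(1/n₁ + 1/n₂) = 5.6380×√(1/30 + 1/19) = 1.6530
t = (x̄₁ - x̄₂)/SE = (53 - 58)/1.6530 = -3.0248
df = 47, t-critical = ±2.012
Decision: reject H₀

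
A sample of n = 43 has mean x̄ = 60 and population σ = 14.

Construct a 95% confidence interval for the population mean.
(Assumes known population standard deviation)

Answer: (55.8154, 64.1846)

Derivation:
Confidence level: 95%, α = 0.05
z_0.025 = 1.960
SE = σ/√n = 14/√43 = 2.1350
Margin of error = 1.960 × 2.1350 = 4.1846
CI: x̄ ± margin = 60 ± 4.1846
CI: (55.8154, 64.1846)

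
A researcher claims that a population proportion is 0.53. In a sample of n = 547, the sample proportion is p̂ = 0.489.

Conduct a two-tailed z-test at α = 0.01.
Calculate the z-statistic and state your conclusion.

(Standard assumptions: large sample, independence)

H₀: p = 0.53, H₁: p ≠ 0.53
Standard error: SE = √(p₀(1-p₀)/n) = √(0.53×0.47/547) = 0.021340
z-statistic: z = (p̂ - p₀)/SE = (0.489 - 0.53)/0.021340 = -1.9213
Critical value: z_0.005 = ±2.576
p-value = 0.0547
Decision: fail to reject H₀ at α = 0.01

Answer: z = -1.9213, fail to reject H₀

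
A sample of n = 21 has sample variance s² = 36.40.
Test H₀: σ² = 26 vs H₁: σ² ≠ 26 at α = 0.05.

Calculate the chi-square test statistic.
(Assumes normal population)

Answer: χ² = 28.0000, fail to reject H₀

Derivation:
df = n - 1 = 20
χ² = (n-1)s²/σ₀² = 20×36.40/26 = 28.0000
Critical values: χ²_{0.975,20} = 9.591, χ²_{0.025,20} = 34.170
Rejection region: χ² < 9.591 or χ² > 34.170
Decision: fail to reject H₀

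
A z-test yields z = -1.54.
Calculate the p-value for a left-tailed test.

For z = -1.54:
p = P(Z < -1.54) = Φ(-1.54) = 0.0618

Answer: p-value ≈ 0.0618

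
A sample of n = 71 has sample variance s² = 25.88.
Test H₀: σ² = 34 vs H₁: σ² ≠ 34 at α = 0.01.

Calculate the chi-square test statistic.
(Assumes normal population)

df = n - 1 = 70
χ² = (n-1)s²/σ₀² = 70×25.88/34 = 53.2824
Critical values: χ²_{0.995,70} = 43.275, χ²_{0.005,70} = 104.215
Rejection region: χ² < 43.275 or χ² > 104.215
Decision: fail to reject H₀

Answer: χ² = 53.2824, fail to reject H₀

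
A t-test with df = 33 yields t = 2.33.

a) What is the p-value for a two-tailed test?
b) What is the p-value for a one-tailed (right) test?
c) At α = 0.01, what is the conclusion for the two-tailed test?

Using t-distribution with df = 33:
a) Two-tailed: p = 2×P(T > 2.33) = 0.0261
b) One-tailed: p = P(T > 2.33) = 0.0130
c) 0.0261 ≥ 0.01, fail to reject H₀

Answer: a) 0.0261, b) 0.0130, c) fail to reject H₀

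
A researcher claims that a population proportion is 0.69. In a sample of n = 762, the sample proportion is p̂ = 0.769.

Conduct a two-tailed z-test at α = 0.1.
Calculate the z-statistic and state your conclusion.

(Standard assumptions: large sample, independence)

H₀: p = 0.69, H₁: p ≠ 0.69
Standard error: SE = √(p₀(1-p₀)/n) = √(0.69×0.31/762) = 0.016754
z-statistic: z = (p̂ - p₀)/SE = (0.769 - 0.69)/0.016754 = 4.7153
Critical value: z_0.05 = ±1.645
p-value < 0.0001
Decision: reject H₀ at α = 0.1

Answer: z = 4.7153, reject H₀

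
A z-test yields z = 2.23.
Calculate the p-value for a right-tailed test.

For z = 2.23:
p = P(Z > 2.23) = 1 - Φ(2.23) = 0.0129

Answer: p-value ≈ 0.0129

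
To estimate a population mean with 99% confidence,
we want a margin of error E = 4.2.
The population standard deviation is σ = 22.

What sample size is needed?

Answer: n = 183

Derivation:
z_0.005 = 2.576
n = (z×σ/E)² = (2.576×22/4.2)²
n = 182.0700
Round up: n = 183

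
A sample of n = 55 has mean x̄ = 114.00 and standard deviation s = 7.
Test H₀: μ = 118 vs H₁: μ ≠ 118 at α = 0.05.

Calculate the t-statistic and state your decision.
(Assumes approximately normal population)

df = n - 1 = 54
SE = s/√n = 7/√55 = 0.9439
t = (x̄ - μ₀)/SE = (114.00 - 118)/0.9439 = -4.2377
Critical value: t_{0.025,54} = ±2.005
p-value ≈ 0.0001
Decision: reject H₀

Answer: t = -4.2377, reject H₀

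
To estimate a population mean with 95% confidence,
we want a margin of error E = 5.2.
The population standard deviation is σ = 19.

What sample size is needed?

z_0.025 = 1.960
n = (z×σ/E)² = (1.960×19/5.2)²
n = 51.2876
Round up: n = 52

Answer: n = 52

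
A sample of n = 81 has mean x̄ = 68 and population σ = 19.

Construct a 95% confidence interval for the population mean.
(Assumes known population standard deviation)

Confidence level: 95%, α = 0.05
z_0.025 = 1.960
SE = σ/√n = 19/√81 = 2.1111
Margin of error = 1.960 × 2.1111 = 4.1378
CI: x̄ ± margin = 68 ± 4.1378
CI: (63.8622, 72.1378)

Answer: (63.8622, 72.1378)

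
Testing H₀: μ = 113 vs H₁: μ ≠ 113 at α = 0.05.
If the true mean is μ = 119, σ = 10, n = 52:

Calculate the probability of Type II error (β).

SE = σ/√n = 10/√52 = 1.3868
Critical values: μ₀ ± z_0.025×SE = 113 ± 1.960×1.3868
Acceptance region: (110.2819, 115.7181)
Under H₁ (μ = 119): z_high = (115.7181 - 119)/1.3868 = -2.3665, z_low = (110.2819 - 119)/1.3868 = -6.2865
β = P(not reject | H₁) = Φ(-2.3665) - Φ(-6.2865) ≈ 0.0090

Answer: β ≈ 0.0090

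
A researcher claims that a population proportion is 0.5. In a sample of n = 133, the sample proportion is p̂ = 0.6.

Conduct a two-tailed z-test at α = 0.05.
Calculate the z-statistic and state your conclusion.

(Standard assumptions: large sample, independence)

H₀: p = 0.5, H₁: p ≠ 0.5
Standard error: SE = √(p₀(1-p₀)/n) = √(0.5×0.5/133) = 0.043355
z-statistic: z = (p̂ - p₀)/SE = (0.6 - 0.5)/0.043355 = 2.3065
Critical value: z_0.025 = ±1.960
p-value = 0.0211
Decision: reject H₀ at α = 0.05

Answer: z = 2.3065, reject H₀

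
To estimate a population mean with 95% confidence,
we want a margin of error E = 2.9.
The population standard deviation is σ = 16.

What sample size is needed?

Answer: n = 117

Derivation:
z_0.025 = 1.960
n = (z×σ/E)² = (1.960×16/2.9)²
n = 116.9381
Round up: n = 117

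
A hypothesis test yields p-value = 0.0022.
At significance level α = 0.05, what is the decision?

Answer: reject H₀

Derivation:
Compare p-value to α:
0.0022 < 0.05
Decision: reject H₀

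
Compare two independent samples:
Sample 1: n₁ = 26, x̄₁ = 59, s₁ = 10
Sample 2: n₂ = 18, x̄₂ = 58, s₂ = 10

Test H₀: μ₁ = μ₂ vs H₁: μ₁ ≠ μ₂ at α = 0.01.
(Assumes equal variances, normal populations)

Answer: t = 0.3261, fail to reject H₀

Derivation:
Pooled variance: s²_p = [25×10² + 17×10²]/(42) = 100.0000
s_p = 10.0000
SE = s_p×√(1/n₁ + 1/n₂) = 10.0000×√(1/26 + 1/18) = 3.0662
t = (x̄₁ - x̄₂)/SE = (59 - 58)/3.0662 = 0.3261
df = 42, t-critical = ±2.698
Decision: fail to reject H₀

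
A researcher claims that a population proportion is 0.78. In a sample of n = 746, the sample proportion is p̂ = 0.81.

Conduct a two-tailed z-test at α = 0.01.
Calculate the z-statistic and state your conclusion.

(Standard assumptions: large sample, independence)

Answer: z = 1.9780, fail to reject H₀

Derivation:
H₀: p = 0.78, H₁: p ≠ 0.78
Standard error: SE = √(p₀(1-p₀)/n) = √(0.78×0.22/746) = 0.015167
z-statistic: z = (p̂ - p₀)/SE = (0.81 - 0.78)/0.015167 = 1.9780
Critical value: z_0.005 = ±2.576
p-value = 0.0479
Decision: fail to reject H₀ at α = 0.01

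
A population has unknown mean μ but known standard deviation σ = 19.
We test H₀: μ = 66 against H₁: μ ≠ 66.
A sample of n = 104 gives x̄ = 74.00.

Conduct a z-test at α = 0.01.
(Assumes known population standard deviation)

Standard error: SE = σ/√n = 19/√104 = 1.8631
z-statistic: z = (x̄ - μ₀)/SE = (74.00 - 66)/1.8631 = 4.2939
Critical value: ±2.576
p-value < 0.0001
Decision: reject H₀

Answer: z = 4.2939, reject H₀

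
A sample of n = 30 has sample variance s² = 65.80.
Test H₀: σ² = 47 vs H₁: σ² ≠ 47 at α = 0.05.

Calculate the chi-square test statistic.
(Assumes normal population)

Answer: χ² = 40.6000, fail to reject H₀

Derivation:
df = n - 1 = 29
χ² = (n-1)s²/σ₀² = 29×65.80/47 = 40.6000
Critical values: χ²_{0.975,29} = 16.047, χ²_{0.025,29} = 45.722
Rejection region: χ² < 16.047 or χ² > 45.722
Decision: fail to reject H₀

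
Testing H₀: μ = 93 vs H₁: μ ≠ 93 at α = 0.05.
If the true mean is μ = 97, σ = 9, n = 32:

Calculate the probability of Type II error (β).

SE = σ/√n = 9/√32 = 1.5910
Critical values: μ₀ ± z_0.025×SE = 93 ± 1.960×1.5910
Acceptance region: (89.8816, 96.1184)
Under H₁ (μ = 97): z_high = (96.1184 - 97)/1.5910 = -0.5541, z_low = (89.8816 - 97)/1.5910 = -4.4742
β = P(not reject | H₁) = Φ(-0.5541) - Φ(-4.4742) ≈ 0.2898

Answer: β ≈ 0.2898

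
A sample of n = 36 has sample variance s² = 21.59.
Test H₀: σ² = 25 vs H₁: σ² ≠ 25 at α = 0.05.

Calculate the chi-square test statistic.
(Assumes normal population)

Answer: χ² = 30.2260, fail to reject H₀

Derivation:
df = n - 1 = 35
χ² = (n-1)s²/σ₀² = 35×21.59/25 = 30.2260
Critical values: χ²_{0.975,35} = 20.569, χ²_{0.025,35} = 53.203
Rejection region: χ² < 20.569 or χ² > 53.203
Decision: fail to reject H₀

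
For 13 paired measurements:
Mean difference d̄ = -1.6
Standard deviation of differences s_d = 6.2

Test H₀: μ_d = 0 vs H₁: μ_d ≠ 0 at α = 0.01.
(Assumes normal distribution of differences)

Answer: t = -0.9304, fail to reject H₀

Derivation:
df = n - 1 = 12
SE = s_d/√n = 6.2/√13 = 1.7196
t = d̄/SE = -1.6/1.7196 = -0.9304
Critical value: t_{0.005,12} = ±3.055
p-value ≈ 0.3705
Decision: fail to reject H₀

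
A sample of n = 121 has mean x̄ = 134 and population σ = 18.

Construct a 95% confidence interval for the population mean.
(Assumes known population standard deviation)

Answer: (130.7927, 137.2073)

Derivation:
Confidence level: 95%, α = 0.05
z_0.025 = 1.960
SE = σ/√n = 18/√121 = 1.6364
Margin of error = 1.960 × 1.6364 = 3.2073
CI: x̄ ± margin = 134 ± 3.2073
CI: (130.7927, 137.2073)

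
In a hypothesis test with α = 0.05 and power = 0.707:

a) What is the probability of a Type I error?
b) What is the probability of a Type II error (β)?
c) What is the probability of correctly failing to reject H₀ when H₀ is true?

Answer: a) 0.05, b) 0.293, c) 0.95

Derivation:
a) Type I error probability = α = 0.05
b) Power = P(reject H₀ | H₁ true) = 1 - β = 0.707, so Type II error probability = β = 1 - Power = 0.293
c) P(fail to reject H₀ | H₀ true) = 1 - α = 0.95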